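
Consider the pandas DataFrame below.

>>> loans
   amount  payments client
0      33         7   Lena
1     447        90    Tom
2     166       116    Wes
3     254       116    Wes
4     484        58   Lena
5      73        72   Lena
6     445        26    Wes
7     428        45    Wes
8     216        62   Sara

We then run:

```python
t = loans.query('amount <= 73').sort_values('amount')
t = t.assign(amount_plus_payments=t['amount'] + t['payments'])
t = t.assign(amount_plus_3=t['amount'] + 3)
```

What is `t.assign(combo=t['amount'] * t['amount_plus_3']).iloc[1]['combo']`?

5548

filter rows where amount <= 73:
   amount  payments client
0      33         7   Lena
5      73        72   Lena
sort by amount:
   amount  payments client
0      33         7   Lena
5      73        72   Lena
add column amount_plus_payments = t['amount'] + t['payments']:
   amount  payments client  amount_plus_payments
0      33         7   Lena                    40
5      73        72   Lena                   145
add column amount_plus_3 = t['amount'] + 3:
   amount  payments client  amount_plus_payments  amount_plus_3
0      33         7   Lena                    40             36
5      73        72   Lena                   145             76
add column combo = t['amount'] * t['amount_plus_3']:
   amount  payments client  amount_plus_payments  amount_plus_3  combo
0      33         7   Lena                    40             36   1188
5      73        72   Lena                   145             76   5548
Reading off the value at position 1, column 'combo', we get 5548.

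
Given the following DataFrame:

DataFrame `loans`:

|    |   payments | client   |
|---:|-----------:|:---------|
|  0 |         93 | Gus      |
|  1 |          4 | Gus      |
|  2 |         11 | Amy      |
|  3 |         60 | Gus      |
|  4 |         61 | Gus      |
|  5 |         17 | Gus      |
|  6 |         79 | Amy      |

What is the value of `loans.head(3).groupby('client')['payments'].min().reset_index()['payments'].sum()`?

15

take first 3 rows:
   payments client
0        93    Gus
1         4    Gus
2        11    Amy
group by client, min of payments:
client
Amy    11
Gus     4
Name: payments, dtype: int64
reset_index():
  client  payments
0    Amy        11
1    Gus         4
sum of column 'payments' → 15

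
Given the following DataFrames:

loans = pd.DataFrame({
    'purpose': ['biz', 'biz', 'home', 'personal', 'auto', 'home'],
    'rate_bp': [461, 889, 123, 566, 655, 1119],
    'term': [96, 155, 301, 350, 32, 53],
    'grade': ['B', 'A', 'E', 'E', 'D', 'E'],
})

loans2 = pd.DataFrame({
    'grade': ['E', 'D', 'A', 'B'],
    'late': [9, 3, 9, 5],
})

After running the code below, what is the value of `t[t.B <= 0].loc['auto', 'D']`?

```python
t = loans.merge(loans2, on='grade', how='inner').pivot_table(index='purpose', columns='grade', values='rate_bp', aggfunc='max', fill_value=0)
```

merge on 'grade' (how='inner') → 6 rows:
    purpose  rate_bp  term grade  late
0       biz      461    96     B     5
1       biz      889   155     A     9
2      home      123   301     E     9
3  personal      566   350     E     9
4      auto      655    32     D     3
5      home     1119    53     E     9
pivot: rows=purpose, cols=grade, max(rate_bp):
grade       A    B    D     E
purpose                      
auto        0    0  655     0
biz       889  461    0     0
home        0    0    0  1119
personal    0    0    0   566
filter rows where B <= 0:
grade     A  B    D     E
purpose                  
auto      0  0  655     0
home      0  0    0  1119
personal  0  0    0   566

655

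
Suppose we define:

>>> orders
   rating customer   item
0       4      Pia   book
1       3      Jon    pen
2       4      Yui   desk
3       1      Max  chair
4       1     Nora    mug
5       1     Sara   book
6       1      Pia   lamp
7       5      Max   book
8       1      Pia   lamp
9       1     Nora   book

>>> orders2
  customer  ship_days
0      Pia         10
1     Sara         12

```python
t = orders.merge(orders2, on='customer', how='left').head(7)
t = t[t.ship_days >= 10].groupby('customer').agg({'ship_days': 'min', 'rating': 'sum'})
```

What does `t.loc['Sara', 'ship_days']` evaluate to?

merge on 'customer' (how='left') → 10 rows:
   rating customer   item  ship_days
0       4      Pia   book       10.0
1       3      Jon    pen        NaN
2       4      Yui   desk        NaN
3       1      Max  chair        NaN
4       1     Nora    mug        NaN
5       1     Sara   book       12.0
6       1      Pia   lamp       10.0
7       5      Max   book        NaN
8       1      Pia   lamp       10.0
9       1     Nora   book        NaN
take first 7 rows:
   rating customer   item  ship_days
0       4      Pia   book       10.0
1       3      Jon    pen        NaN
2       4      Yui   desk        NaN
3       1      Max  chair        NaN
4       1     Nora    mug        NaN
5       1     Sara   book       12.0
6       1      Pia   lamp       10.0
filter rows where ship_days >= 10:
   rating customer  item  ship_days
0       4      Pia  book       10.0
5       1     Sara  book       12.0
6       1      Pia  lamp       10.0
group by customer: min(ship_days), sum(rating):
          ship_days  rating
customer                   
Pia            10.0       5
Sara           12.0       1
value at row 'Sara', column 'ship_days' → 12.0

12.0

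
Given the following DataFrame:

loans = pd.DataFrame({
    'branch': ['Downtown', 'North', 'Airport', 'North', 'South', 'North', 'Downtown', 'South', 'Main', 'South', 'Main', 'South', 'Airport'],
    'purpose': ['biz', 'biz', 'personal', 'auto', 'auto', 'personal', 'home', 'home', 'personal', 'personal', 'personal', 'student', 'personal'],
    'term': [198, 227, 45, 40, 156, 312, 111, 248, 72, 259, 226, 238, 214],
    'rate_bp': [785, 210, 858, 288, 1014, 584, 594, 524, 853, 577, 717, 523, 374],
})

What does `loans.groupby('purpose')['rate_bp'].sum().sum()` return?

group by purpose, sum of rate_bp:
purpose
auto        1302
biz          995
home        1118
personal    3963
student      523
Name: rate_bp, dtype: int64

7901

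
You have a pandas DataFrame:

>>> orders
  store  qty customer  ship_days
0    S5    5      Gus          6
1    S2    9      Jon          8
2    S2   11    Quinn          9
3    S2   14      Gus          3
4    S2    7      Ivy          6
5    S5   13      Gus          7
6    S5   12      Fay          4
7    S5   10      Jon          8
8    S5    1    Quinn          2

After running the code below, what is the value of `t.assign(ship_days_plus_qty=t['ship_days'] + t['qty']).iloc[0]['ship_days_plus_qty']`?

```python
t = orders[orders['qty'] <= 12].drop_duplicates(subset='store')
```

11

filter rows where qty <= 12:
  store  qty customer  ship_days
0    S5    5      Gus          6
1    S2    9      Jon          8
2    S2   11    Quinn          9
4    S2    7      Ivy          6
6    S5   12      Fay          4
7    S5   10      Jon          8
8    S5    1    Quinn          2
drop duplicate store (keep=first):
  store  qty customer  ship_days
0    S5    5      Gus          6
1    S2    9      Jon          8
add column ship_days_plus_qty = t['ship_days'] + t['qty']:
  store  qty customer  ship_days  ship_days_plus_qty
0    S5    5      Gus          6                  11
1    S2    9      Jon          8                  17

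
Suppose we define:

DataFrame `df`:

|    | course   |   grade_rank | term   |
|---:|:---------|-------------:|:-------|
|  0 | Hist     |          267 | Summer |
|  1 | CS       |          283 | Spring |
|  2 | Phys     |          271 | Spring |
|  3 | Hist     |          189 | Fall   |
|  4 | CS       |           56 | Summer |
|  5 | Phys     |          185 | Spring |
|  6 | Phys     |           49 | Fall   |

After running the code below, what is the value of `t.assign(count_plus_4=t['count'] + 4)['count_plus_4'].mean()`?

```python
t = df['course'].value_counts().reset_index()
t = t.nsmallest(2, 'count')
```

6.0

value_counts of course:
course
Phys    3
Hist    2
CS      2
Name: count, dtype: int64
reset_index():
  course  count
0   Phys      3
1   Hist      2
2     CS      2
take 2 rows with smallest count:
  course  count
1   Hist      2
2     CS      2
add column count_plus_4 = t['count'] + 4:
  course  count  count_plus_4
1   Hist      2             6
2     CS      2             6
Hence 6.0.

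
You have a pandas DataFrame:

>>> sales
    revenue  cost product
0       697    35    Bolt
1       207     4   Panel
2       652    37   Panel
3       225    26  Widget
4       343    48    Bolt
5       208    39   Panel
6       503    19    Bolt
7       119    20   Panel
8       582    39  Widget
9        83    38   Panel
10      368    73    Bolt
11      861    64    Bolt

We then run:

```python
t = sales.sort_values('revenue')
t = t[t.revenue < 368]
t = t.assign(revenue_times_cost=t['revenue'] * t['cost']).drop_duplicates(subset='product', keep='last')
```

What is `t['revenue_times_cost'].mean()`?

sort by revenue:
    revenue  cost product
9        83    38   Panel
7       119    20   Panel
1       207     4   Panel
5       208    39   Panel
3       225    26  Widget
4       343    48    Bolt
10      368    73    Bolt
6       503    19    Bolt
8       582    39  Widget
2       652    37   Panel
0       697    35    Bolt
11      861    64    Bolt
filter rows where revenue < 368:
   revenue  cost product
9       83    38   Panel
7      119    20   Panel
1      207     4   Panel
5      208    39   Panel
3      225    26  Widget
4      343    48    Bolt
add column revenue_times_cost = t['revenue'] * t['cost']:
   revenue  cost product  revenue_times_cost
9       83    38   Panel                3154
7      119    20   Panel                2380
1      207     4   Panel                 828
5      208    39   Panel                8112
3      225    26  Widget                5850
4      343    48    Bolt               16464
drop duplicate product (keep=last):
   revenue  cost product  revenue_times_cost
5      208    39   Panel                8112
3      225    26  Widget                5850
4      343    48    Bolt               16464

10142.0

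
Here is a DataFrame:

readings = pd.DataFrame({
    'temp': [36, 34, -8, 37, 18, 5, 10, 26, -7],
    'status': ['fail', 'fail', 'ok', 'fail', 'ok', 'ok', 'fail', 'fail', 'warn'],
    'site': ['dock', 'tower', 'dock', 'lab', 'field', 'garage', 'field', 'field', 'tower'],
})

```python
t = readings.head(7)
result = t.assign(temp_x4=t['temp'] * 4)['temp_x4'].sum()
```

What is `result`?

take first 7 rows:
   temp status    site
0    36   fail    dock
1    34   fail   tower
2    -8     ok    dock
3    37   fail     lab
4    18     ok   field
5     5     ok  garage
6    10   fail   field
add column temp_x4 = t['temp'] * 4:
   temp status    site  temp_x4
0    36   fail    dock      144
1    34   fail   tower      136
2    -8     ok    dock      -32
3    37   fail     lab      148
4    18     ok   field       72
5     5     ok  garage       20
6    10   fail   field       40
So sum() = 528.

528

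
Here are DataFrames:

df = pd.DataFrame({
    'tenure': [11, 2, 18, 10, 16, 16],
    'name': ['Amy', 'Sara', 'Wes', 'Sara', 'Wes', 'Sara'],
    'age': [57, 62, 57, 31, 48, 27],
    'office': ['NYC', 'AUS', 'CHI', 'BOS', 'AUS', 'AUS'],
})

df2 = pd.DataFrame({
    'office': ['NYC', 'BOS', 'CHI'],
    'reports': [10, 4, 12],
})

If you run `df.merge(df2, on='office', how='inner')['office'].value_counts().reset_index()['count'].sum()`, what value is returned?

3

merge on 'office' (how='inner') → 3 rows:
   tenure  name  age office  reports
0      11   Amy   57    NYC       10
1      18   Wes   57    CHI       12
2      10  Sara   31    BOS        4
value_counts of office:
office
NYC    1
CHI    1
BOS    1
Name: count, dtype: int64
reset_index():
  office  count
0    NYC      1
1    CHI      1
2    BOS      1
Reading off the sum of column 'count', we get 3.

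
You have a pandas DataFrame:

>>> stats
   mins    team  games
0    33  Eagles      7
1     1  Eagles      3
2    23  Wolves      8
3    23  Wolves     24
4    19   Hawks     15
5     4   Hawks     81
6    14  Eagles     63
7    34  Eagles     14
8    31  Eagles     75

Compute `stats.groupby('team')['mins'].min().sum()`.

28

group by team, min of mins:
team
Eagles     1
Hawks      4
Wolves    23
Name: mins, dtype: int64
Finally, sum of the resulting series = 28.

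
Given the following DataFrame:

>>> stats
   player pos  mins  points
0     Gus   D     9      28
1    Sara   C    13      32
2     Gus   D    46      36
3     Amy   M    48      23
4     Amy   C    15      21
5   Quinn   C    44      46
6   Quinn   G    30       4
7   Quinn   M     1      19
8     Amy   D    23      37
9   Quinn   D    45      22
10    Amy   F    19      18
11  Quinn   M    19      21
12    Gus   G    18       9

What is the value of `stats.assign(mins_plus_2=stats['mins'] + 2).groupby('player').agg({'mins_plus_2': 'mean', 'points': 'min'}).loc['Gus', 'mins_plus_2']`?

add column mins_plus_2 = stats['mins'] + 2:
   player pos  mins  points  mins_plus_2
0     Gus   D     9      28           11
1    Sara   C    13      32           15
2     Gus   D    46      36           48
3     Amy   M    48      23           50
4     Amy   C    15      21           17
5   Quinn   C    44      46           46
6   Quinn   G    30       4           32
7   Quinn   M     1      19            3
8     Amy   D    23      37           25
9   Quinn   D    45      22           47
10    Amy   F    19      18           21
11  Quinn   M    19      21           21
12    Gus   G    18       9           20
group by player: mean(mins_plus_2), min(points):
        mins_plus_2  points
player                     
Amy       28.250000      18
Gus       26.333333       9
Quinn     29.800000       4
Sara      15.000000      32
Then the value at row 'Gus', column 'mins_plus_2': 26.3333333333

26.3333333333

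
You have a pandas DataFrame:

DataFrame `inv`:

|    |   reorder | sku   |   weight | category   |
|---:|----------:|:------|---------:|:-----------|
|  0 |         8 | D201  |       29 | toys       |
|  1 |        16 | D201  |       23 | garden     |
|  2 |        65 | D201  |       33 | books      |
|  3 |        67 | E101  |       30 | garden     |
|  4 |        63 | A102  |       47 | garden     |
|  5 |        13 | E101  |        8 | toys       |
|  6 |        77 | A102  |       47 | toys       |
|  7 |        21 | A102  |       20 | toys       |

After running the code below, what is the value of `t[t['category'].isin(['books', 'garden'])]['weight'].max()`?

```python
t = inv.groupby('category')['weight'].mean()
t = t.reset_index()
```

group by category, mean of weight:
category
books     33.000000
garden    33.333333
toys      26.000000
Name: weight, dtype: float64
reset_index():
  category     weight
0    books  33.000000
1   garden  33.333333
2     toys  26.000000
filter rows where category in ['books', 'garden']:
  category     weight
0    books  33.000000
1   garden  33.333333
Taking the max of column 'weight' gives 33.3333333333.

33.3333333333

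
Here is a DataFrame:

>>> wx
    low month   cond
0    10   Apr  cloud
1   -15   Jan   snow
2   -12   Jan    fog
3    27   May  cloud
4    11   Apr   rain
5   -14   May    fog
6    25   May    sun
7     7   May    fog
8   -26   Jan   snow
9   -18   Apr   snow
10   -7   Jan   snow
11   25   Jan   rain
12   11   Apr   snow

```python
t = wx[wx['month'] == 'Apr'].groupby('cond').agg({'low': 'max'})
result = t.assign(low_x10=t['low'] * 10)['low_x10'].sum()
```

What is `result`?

320

filter rows where month == 'Apr':
    low month   cond
0    10   Apr  cloud
4    11   Apr   rain
9   -18   Apr   snow
12   11   Apr   snow
group by cond, max of low:
       low
cond      
cloud   10
rain    11
snow    11
add column low_x10 = t['low'] * 10:
       low  low_x10
cond               
cloud   10      100
rain    11      110
snow    11      110
The sum of column 'low_x10' is 320.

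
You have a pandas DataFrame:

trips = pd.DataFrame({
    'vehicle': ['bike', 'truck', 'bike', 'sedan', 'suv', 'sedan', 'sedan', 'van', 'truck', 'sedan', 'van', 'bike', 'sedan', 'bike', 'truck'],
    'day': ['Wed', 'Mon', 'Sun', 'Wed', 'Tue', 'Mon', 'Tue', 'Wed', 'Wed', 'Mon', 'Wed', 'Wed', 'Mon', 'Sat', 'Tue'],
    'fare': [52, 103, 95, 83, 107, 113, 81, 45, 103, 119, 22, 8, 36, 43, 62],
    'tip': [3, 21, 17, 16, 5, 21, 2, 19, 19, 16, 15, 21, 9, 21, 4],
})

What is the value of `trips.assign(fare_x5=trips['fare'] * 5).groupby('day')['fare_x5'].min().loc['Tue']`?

310

add column fare_x5 = trips['fare'] * 5:
   vehicle  day  fare  tip  fare_x5
0     bike  Wed    52    3      260
1    truck  Mon   103   21      515
2     bike  Sun    95   17      475
3    sedan  Wed    83   16      415
4      suv  Tue   107    5      535
5    sedan  Mon   113   21      565
6    sedan  Tue    81    2      405
7      van  Wed    45   19      225
8    truck  Wed   103   19      515
9    sedan  Mon   119   16      595
10     van  Wed    22   15      110
11    bike  Wed     8   21       40
12   sedan  Mon    36    9      180
13    bike  Sat    43   21      215
14   truck  Tue    62    4      310
group by day, min of fare_x5:
day
Mon    180
Sat    215
Sun    475
Tue    310
Wed     40
Name: fare_x5, dtype: int64
Reading off the value at index 'Tue', we get 310.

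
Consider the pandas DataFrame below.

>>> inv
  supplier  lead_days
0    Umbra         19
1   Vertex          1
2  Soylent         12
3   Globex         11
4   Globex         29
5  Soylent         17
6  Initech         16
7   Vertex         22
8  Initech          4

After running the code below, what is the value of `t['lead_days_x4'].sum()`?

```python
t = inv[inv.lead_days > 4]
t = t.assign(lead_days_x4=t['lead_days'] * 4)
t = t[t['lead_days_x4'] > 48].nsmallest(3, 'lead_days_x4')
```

208

filter rows where lead_days > 4:
  supplier  lead_days
0    Umbra         19
2  Soylent         12
3   Globex         11
4   Globex         29
5  Soylent         17
6  Initech         16
7   Vertex         22
add column lead_days_x4 = t['lead_days'] * 4:
  supplier  lead_days  lead_days_x4
0    Umbra         19            76
2  Soylent         12            48
3   Globex         11            44
4   Globex         29           116
5  Soylent         17            68
6  Initech         16            64
7   Vertex         22            88
filter rows where lead_days_x4 > 48:
  supplier  lead_days  lead_days_x4
0    Umbra         19            76
4   Globex         29           116
5  Soylent         17            68
6  Initech         16            64
7   Vertex         22            88
take 3 rows with smallest lead_days_x4:
  supplier  lead_days  lead_days_x4
6  Initech         16            64
5  Soylent         17            68
0    Umbra         19            76
Finally, sum of column 'lead_days_x4' = 208.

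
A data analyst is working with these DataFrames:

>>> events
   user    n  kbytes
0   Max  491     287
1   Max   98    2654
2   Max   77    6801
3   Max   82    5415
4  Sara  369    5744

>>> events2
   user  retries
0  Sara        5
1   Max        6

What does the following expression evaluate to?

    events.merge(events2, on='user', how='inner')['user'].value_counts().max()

merge on 'user' (how='inner') → 5 rows:
   user    n  kbytes  retries
0   Max  491     287        6
1   Max   98    2654        6
2   Max   77    6801        6
3   Max   82    5415        6
4  Sara  369    5744        5
value_counts of user:
user
Max     4
Sara    1
Name: count, dtype: int64
max of the resulting series → 4

4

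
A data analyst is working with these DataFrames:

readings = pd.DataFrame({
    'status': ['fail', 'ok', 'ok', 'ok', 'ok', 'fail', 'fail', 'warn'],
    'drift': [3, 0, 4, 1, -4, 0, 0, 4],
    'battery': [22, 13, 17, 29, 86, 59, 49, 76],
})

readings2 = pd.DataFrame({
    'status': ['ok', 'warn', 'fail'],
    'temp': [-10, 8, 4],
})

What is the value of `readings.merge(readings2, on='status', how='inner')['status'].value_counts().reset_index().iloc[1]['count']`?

merge on 'status' (how='inner') → 8 rows:
  status  drift  battery  temp
0   fail      3       22     4
1     ok      0       13   -10
2     ok      4       17   -10
3     ok      1       29   -10
4     ok     -4       86   -10
5   fail      0       59     4
6   fail      0       49     4
7   warn      4       76     8
value_counts of status:
status
ok      4
fail    3
warn    1
Name: count, dtype: int64
reset_index():
  status  count
0     ok      4
1   fail      3
2   warn      1
Hence 3.

3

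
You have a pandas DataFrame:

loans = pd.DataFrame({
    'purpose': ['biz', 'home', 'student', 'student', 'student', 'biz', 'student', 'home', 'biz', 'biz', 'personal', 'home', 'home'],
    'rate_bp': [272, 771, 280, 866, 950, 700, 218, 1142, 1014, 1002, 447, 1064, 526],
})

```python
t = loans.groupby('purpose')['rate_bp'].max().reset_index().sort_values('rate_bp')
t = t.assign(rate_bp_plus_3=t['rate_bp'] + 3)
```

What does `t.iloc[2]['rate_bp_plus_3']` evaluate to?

group by purpose, max of rate_bp:
purpose
biz         1014
home        1142
personal     447
student      950
Name: rate_bp, dtype: int64
reset_index():
    purpose  rate_bp
0       biz     1014
1      home     1142
2  personal      447
3   student      950
sort by rate_bp:
    purpose  rate_bp
2  personal      447
3   student      950
0       biz     1014
1      home     1142
add column rate_bp_plus_3 = t['rate_bp'] + 3:
    purpose  rate_bp  rate_bp_plus_3
2  personal      447             450
3   student      950             953
0       biz     1014            1017
1      home     1142            1145
Hence 1017.

1017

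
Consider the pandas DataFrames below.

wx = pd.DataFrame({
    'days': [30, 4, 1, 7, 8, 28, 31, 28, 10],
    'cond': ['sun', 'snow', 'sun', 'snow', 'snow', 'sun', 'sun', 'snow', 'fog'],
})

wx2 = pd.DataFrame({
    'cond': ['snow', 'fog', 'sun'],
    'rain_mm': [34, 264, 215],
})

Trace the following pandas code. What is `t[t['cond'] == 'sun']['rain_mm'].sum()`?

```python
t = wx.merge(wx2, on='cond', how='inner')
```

860

merge on 'cond' (how='inner') → 9 rows:
   days  cond  rain_mm
0    30   sun      215
1     4  snow       34
2     1   sun      215
3     7  snow       34
4     8  snow       34
5    28   sun      215
6    31   sun      215
7    28  snow       34
8    10   fog      264
filter rows where cond == 'sun':
   days cond  rain_mm
0    30  sun      215
2     1  sun      215
5    28  sun      215
6    31  sun      215
So sum() = 860.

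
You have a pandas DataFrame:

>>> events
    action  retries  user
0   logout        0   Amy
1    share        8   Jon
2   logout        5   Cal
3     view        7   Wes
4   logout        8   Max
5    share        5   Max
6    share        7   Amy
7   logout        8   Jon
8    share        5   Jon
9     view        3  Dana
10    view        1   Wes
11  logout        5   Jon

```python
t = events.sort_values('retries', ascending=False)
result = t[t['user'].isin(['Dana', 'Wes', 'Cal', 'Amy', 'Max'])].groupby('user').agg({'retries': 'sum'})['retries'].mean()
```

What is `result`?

7.2

sort by retries descending:
    action  retries  user
1    share        8   Jon
4   logout        8   Max
7   logout        8   Jon
3     view        7   Wes
6    share        7   Amy
2   logout        5   Cal
5    share        5   Max
8    share        5   Jon
11  logout        5   Jon
9     view        3  Dana
10    view        1   Wes
0   logout        0   Amy
filter rows where user in ['Dana', 'Wes', 'Cal', 'Amy', 'Max']:
    action  retries  user
4   logout        8   Max
3     view        7   Wes
6    share        7   Amy
2   logout        5   Cal
5    share        5   Max
9     view        3  Dana
10    view        1   Wes
0   logout        0   Amy
group by user, sum of retries:
      retries
user         
Amy         7
Cal         5
Dana        3
Max        13
Wes         8
mean of column 'retries' → 7.2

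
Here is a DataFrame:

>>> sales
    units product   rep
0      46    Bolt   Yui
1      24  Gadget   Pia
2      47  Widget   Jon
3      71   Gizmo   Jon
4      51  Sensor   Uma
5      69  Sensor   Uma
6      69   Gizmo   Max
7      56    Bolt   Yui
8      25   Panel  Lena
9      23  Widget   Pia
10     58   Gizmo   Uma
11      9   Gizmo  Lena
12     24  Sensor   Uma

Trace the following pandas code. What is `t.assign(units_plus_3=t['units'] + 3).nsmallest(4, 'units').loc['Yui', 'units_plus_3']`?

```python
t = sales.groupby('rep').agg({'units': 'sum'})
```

105

group by rep, sum of units:
      units
rep        
Jon     118
Lena     34
Max      69
Pia      47
Uma     202
Yui     102
add column units_plus_3 = t['units'] + 3:
      units  units_plus_3
rep                      
Jon     118           121
Lena     34            37
Max      69            72
Pia      47            50
Uma     202           205
Yui     102           105
take 4 rows with smallest units:
      units  units_plus_3
rep                      
Lena     34            37
Pia      47            50
Max      69            72
Yui     102           105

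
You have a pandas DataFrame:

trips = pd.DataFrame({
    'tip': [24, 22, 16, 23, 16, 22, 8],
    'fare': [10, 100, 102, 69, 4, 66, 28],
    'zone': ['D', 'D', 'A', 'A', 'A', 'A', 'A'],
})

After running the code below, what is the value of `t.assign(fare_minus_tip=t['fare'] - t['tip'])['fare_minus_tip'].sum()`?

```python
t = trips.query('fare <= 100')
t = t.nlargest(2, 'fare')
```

124

filter rows where fare <= 100:
   tip  fare zone
0   24    10    D
1   22   100    D
3   23    69    A
4   16     4    A
5   22    66    A
6    8    28    A
take 2 rows with largest fare:
   tip  fare zone
1   22   100    D
3   23    69    A
add column fare_minus_tip = t['fare'] - t['tip']:
   tip  fare zone  fare_minus_tip
1   22   100    D              78
3   23    69    A              46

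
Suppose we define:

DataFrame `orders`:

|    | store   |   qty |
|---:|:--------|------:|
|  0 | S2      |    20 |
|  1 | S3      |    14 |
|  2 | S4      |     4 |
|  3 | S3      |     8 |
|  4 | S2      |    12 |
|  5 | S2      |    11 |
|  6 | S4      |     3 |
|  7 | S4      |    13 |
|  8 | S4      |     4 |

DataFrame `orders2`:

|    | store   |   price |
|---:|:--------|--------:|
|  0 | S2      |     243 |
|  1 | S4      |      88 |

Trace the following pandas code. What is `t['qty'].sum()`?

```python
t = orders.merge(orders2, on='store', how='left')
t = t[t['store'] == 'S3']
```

22

merge on 'store' (how='left') → 9 rows:
  store  qty  price
0    S2   20  243.0
1    S3   14    NaN
2    S4    4   88.0
3    S3    8    NaN
4    S2   12  243.0
5    S2   11  243.0
6    S4    3   88.0
7    S4   13   88.0
8    S4    4   88.0
filter rows where store == 'S3':
  store  qty  price
1    S3   14    NaN
3    S3    8    NaN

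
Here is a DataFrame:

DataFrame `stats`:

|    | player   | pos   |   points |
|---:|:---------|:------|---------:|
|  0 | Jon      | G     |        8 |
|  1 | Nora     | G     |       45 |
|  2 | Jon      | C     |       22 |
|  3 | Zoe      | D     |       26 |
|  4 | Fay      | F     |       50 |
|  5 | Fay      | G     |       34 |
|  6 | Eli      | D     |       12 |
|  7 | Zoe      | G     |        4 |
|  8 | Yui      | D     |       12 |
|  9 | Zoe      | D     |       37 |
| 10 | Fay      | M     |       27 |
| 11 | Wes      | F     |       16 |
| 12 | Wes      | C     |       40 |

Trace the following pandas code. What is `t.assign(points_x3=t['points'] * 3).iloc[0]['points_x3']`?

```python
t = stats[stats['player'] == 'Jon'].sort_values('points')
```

24

filter rows where player == 'Jon':
  player pos  points
0    Jon   G       8
2    Jon   C      22
sort by points:
  player pos  points
0    Jon   G       8
2    Jon   C      22
add column points_x3 = t['points'] * 3:
  player pos  points  points_x3
0    Jon   G       8         24
2    Jon   C      22         66
Reading off the value at position 0, column 'points_x3', we get 24.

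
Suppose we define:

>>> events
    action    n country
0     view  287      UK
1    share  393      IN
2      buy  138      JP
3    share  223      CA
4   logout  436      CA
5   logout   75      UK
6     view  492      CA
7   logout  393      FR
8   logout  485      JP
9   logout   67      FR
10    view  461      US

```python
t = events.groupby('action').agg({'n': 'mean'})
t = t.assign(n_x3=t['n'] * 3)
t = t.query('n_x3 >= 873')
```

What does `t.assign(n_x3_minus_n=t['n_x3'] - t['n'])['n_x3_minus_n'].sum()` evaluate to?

group by action, mean of n:
                 n
action            
buy     138.000000
logout  291.200000
share   308.000000
view    413.333333
add column n_x3 = t['n'] * 3:
                 n    n_x3
action                    
buy     138.000000   414.0
logout  291.200000   873.6
share   308.000000   924.0
view    413.333333  1240.0
filter rows where n_x3 >= 873:
                 n    n_x3
action                    
logout  291.200000   873.6
share   308.000000   924.0
view    413.333333  1240.0
add column n_x3_minus_n = t['n_x3'] - t['n']:
                 n    n_x3  n_x3_minus_n
action                                  
logout  291.200000   873.6    582.400000
share   308.000000   924.0    616.000000
view    413.333333  1240.0    826.666667

2025.06666667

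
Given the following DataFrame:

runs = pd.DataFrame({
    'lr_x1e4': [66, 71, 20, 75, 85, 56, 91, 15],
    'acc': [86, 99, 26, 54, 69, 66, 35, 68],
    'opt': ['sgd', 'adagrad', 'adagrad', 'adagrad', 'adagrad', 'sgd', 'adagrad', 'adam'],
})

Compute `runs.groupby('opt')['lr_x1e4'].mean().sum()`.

group by opt, mean of lr_x1e4:
opt
adagrad    68.4
adam       15.0
sgd        61.0
Name: lr_x1e4, dtype: float64
Finally, sum of the resulting series = 144.4.

144.4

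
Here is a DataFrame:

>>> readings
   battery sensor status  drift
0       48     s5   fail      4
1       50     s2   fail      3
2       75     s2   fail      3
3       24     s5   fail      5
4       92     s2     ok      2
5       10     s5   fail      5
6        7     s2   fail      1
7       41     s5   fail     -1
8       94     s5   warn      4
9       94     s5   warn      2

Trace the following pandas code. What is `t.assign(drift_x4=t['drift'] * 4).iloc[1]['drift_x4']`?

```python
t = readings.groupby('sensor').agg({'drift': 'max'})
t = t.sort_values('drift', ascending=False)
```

12

group by sensor, max of drift:
        drift
sensor       
s2          3
s5          5
sort by drift descending:
        drift
sensor       
s5          5
s2          3
add column drift_x4 = t['drift'] * 4:
        drift  drift_x4
sensor                 
s5          5        20
s2          3        12
Taking the value at position 1, column 'drift_x4' gives 12.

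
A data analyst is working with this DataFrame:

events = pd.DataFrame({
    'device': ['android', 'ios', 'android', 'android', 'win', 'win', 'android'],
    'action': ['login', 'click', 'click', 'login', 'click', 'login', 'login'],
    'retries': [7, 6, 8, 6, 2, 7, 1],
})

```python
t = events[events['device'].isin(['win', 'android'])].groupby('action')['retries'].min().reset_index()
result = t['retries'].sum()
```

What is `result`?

filter rows where device in ['win', 'android']:
    device action  retries
0  android  login        7
2  android  click        8
3  android  login        6
4      win  click        2
5      win  login        7
6  android  login        1
group by action, min of retries:
action
click    2
login    1
Name: retries, dtype: int64
reset_index():
  action  retries
0  click        2
1  login        1
So sum() = 3.

3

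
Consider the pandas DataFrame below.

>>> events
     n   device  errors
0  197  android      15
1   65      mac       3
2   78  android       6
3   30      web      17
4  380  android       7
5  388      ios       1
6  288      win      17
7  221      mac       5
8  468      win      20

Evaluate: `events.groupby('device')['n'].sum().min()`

group by device, sum of n:
device
android    655
ios        388
mac        286
web         30
win        756
Name: n, dtype: int64
Hence 30.

30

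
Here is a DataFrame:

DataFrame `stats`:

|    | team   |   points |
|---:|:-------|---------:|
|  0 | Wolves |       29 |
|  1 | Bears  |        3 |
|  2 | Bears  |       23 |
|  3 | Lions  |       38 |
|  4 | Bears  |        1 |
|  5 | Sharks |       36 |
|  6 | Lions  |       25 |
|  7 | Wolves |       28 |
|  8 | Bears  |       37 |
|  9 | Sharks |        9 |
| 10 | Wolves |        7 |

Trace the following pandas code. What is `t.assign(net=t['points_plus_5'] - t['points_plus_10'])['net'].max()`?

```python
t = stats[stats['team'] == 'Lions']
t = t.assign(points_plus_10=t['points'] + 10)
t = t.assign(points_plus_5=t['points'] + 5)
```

filter rows where team == 'Lions':
    team  points
3  Lions      38
6  Lions      25
add column points_plus_10 = t['points'] + 10:
    team  points  points_plus_10
3  Lions      38              48
6  Lions      25              35
add column points_plus_5 = t['points'] + 5:
    team  points  points_plus_10  points_plus_5
3  Lions      38              48             43
6  Lions      25              35             30
add column net = t['points_plus_5'] - t['points_plus_10']:
    team  points  points_plus_10  points_plus_5  net
3  Lions      38              48             43   -5
6  Lions      25              35             30   -5
Hence -5.

-5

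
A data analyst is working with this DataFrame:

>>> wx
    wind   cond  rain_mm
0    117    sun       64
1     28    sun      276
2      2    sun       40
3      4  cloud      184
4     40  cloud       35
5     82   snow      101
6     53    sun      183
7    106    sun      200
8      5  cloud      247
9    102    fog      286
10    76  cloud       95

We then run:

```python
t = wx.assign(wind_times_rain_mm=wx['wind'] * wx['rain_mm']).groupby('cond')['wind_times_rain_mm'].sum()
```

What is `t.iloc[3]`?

add column wind_times_rain_mm = wx['wind'] * wx['rain_mm']:
    wind   cond  rain_mm  wind_times_rain_mm
0    117    sun       64                7488
1     28    sun      276                7728
2      2    sun       40                  80
3      4  cloud      184                 736
4     40  cloud       35                1400
5     82   snow      101                8282
6     53    sun      183                9699
7    106    sun      200               21200
8      5  cloud      247                1235
9    102    fog      286               29172
10    76  cloud       95                7220
group by cond, sum of wind_times_rain_mm:
cond
cloud    10591
fog      29172
snow      8282
sun      46195
Name: wind_times_rain_mm, dtype: int64
Reading off the value at position 3, we get 46195.

46195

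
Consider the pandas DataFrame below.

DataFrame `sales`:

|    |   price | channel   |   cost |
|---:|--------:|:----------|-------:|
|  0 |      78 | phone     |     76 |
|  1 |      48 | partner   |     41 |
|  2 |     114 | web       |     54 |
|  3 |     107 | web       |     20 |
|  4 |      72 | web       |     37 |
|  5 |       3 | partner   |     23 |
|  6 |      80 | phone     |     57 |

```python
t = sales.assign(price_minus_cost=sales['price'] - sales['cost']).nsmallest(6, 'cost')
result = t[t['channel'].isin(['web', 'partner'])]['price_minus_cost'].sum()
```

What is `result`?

add column price_minus_cost = sales['price'] - sales['cost']:
   price  channel  cost  price_minus_cost
0     78    phone    76                 2
1     48  partner    41                 7
2    114      web    54                60
3    107      web    20                87
4     72      web    37                35
5      3  partner    23               -20
6     80    phone    57                23
take 6 rows with smallest cost:
   price  channel  cost  price_minus_cost
3    107      web    20                87
5      3  partner    23               -20
4     72      web    37                35
1     48  partner    41                 7
2    114      web    54                60
6     80    phone    57                23
filter rows where channel in ['web', 'partner']:
   price  channel  cost  price_minus_cost
3    107      web    20                87
5      3  partner    23               -20
4     72      web    37                35
1     48  partner    41                 7
2    114      web    54                60
Hence 169.

169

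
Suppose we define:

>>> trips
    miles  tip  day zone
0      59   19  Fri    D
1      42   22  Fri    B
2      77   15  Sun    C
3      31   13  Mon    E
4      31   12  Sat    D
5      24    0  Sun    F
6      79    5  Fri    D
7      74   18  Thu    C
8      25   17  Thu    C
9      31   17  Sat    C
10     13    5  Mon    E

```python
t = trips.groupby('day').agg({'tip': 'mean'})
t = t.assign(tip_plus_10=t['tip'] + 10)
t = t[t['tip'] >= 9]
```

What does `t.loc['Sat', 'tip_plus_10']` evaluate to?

24.5

group by day, mean of tip:
           tip
day           
Fri  15.333333
Mon   9.000000
Sat  14.500000
Sun   7.500000
Thu  17.500000
add column tip_plus_10 = t['tip'] + 10:
           tip  tip_plus_10
day                        
Fri  15.333333    25.333333
Mon   9.000000    19.000000
Sat  14.500000    24.500000
Sun   7.500000    17.500000
Thu  17.500000    27.500000
filter rows where tip >= 9:
           tip  tip_plus_10
day                        
Fri  15.333333    25.333333
Mon   9.000000    19.000000
Sat  14.500000    24.500000
Thu  17.500000    27.500000
Taking the value at row 'Sat', column 'tip_plus_10' gives 24.5.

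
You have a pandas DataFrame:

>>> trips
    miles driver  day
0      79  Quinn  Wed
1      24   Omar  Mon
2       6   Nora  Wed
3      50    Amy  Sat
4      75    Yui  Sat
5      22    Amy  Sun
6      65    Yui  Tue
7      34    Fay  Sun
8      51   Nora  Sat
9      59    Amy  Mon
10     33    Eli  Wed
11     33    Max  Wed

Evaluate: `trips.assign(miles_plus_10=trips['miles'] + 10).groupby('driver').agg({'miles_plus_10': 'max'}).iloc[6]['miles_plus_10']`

89

add column miles_plus_10 = trips['miles'] + 10:
    miles driver  day  miles_plus_10
0      79  Quinn  Wed             89
1      24   Omar  Mon             34
2       6   Nora  Wed             16
3      50    Amy  Sat             60
4      75    Yui  Sat             85
5      22    Amy  Sun             32
6      65    Yui  Tue             75
7      34    Fay  Sun             44
8      51   Nora  Sat             61
9      59    Amy  Mon             69
10     33    Eli  Wed             43
11     33    Max  Wed             43
group by driver, max of miles_plus_10:
        miles_plus_10
driver               
Amy                69
Eli                43
Fay                44
Max                43
Nora               61
Omar               34
Quinn              89
Yui                85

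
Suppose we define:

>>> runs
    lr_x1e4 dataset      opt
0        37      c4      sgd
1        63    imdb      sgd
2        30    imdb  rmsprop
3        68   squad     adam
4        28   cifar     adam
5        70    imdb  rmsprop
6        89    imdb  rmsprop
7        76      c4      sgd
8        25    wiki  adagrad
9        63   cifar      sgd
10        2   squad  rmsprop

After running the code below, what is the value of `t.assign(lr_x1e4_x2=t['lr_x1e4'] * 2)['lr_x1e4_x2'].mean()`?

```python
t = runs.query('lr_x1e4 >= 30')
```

filter rows where lr_x1e4 >= 30:
   lr_x1e4 dataset      opt
0       37      c4      sgd
1       63    imdb      sgd
2       30    imdb  rmsprop
3       68   squad     adam
5       70    imdb  rmsprop
6       89    imdb  rmsprop
7       76      c4      sgd
9       63   cifar      sgd
add column lr_x1e4_x2 = t['lr_x1e4'] * 2:
   lr_x1e4 dataset      opt  lr_x1e4_x2
0       37      c4      sgd          74
1       63    imdb      sgd         126
2       30    imdb  rmsprop          60
3       68   squad     adam         136
5       70    imdb  rmsprop         140
6       89    imdb  rmsprop         178
7       76      c4      sgd         152
9       63   cifar      sgd         126
Then the mean of column 'lr_x1e4_x2': 124.0

124.0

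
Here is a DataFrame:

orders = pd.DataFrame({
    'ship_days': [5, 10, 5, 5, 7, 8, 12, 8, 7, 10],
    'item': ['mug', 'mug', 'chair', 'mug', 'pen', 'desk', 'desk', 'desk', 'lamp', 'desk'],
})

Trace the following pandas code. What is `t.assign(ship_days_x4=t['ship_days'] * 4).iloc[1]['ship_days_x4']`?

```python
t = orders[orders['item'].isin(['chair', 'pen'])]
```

filter rows where item in ['chair', 'pen']:
   ship_days   item
2          5  chair
4          7    pen
add column ship_days_x4 = t['ship_days'] * 4:
   ship_days   item  ship_days_x4
2          5  chair            20
4          7    pen            28
So iloc[1]['ship_days_x4'] = 28.

28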